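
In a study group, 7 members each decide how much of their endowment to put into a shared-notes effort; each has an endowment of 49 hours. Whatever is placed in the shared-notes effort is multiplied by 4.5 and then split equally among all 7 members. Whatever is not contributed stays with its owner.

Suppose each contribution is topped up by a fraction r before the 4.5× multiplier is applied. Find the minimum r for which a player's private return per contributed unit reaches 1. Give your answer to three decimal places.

0.556

With matching at rate r, one contributed unit becomes (1 + r) in the shared-notes effort and returns 4.5 × (1 + r) / 7 to the contributor.
Setting this equal to 1: 1 + r = 7/4.5 = 1.5556.
So the minimum matching rate is r = 1.5556 − 1 = 0.556.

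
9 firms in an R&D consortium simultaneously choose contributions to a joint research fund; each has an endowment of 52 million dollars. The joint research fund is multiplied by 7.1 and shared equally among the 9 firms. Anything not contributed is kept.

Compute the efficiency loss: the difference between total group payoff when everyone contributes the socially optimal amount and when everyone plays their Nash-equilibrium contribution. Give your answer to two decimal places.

Each contributed unit returns 7.1/9 = 0.7889 to its contributor — below 1 — so contributing 0 is dominant for every player. At the Nash equilibrium everyone keeps their 52, and the group total is 9 × 52 = 468.
Each contributed unit returns 7.100 to the group as a whole (0.7889 to each of 9 players), which exceeds 1, so the social optimum is full contribution: group total = 7.100 × 468 = 3322.80.
Efficiency loss = 3322.80 − 468 = 2854.80.

2854.80 million dollars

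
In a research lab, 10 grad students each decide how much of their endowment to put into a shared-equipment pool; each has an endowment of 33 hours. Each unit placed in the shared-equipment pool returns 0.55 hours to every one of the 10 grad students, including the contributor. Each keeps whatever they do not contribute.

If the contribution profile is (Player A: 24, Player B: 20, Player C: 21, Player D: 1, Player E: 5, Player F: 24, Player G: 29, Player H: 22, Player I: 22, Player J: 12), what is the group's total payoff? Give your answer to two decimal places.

Total contributed: 24 + 20 + 21 + 1 + 5 + 24 + 29 + 22 + 22 + 12 = 180; total kept: 10 × 33 − 180 = 150.
The shared-equipment pool pays out 0.55 × 10 × 180 = 990.00 in aggregate.
Group total = 150 + 990.00 = 1140.00.

1140.00 hours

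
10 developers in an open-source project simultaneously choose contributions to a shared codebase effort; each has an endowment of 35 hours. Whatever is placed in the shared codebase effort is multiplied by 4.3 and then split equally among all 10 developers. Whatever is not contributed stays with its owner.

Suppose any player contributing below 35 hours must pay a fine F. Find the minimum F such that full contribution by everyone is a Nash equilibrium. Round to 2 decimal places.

Given the others contribute fully, the best deviation is to contribute 0 (any partial contribution still incurs the fine and gives up units whose private return 0.4300 is below 1).
Deviating from 35 to 0 saves 35 hours but forfeits the deviator's share of the drop in the shared codebase effort: 4.3/10 × 35 = 15.05.
So the deviation gain is 35 − 15.05 = 19.95, and the fine must be at least 19.95 hours to wipe it out.

19.95 hours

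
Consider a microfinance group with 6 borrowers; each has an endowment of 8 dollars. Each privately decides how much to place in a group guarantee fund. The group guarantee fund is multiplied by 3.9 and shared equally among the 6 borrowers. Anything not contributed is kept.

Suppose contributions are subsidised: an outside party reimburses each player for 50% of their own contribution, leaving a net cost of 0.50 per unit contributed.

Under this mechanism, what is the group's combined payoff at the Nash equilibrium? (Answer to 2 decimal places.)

Under the mechanism each unit contributed yields (3.9/6) / 0.50 = 1.3000 back to its contributor per unit of net cost, which exceeds 1, making full contribution the dominant choice for everyone.
So the Nash equilibrium is full contribution by all 6; the group earns 6 × (8 × 0.50 + 3.9 × 8) = 211.20.

211.20 dollars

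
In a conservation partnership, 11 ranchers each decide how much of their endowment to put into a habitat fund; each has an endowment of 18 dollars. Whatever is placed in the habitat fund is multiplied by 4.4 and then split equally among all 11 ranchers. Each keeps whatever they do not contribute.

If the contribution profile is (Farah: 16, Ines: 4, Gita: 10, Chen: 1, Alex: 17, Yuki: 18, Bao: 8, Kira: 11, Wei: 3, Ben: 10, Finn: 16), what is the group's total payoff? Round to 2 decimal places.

Total contributed: 16 + 4 + 10 + 1 + 17 + 18 + 8 + 11 + 3 + 10 + 16 = 114; total kept: 11 × 18 − 114 = 84.
The habitat fund pays out 4.4 × 114 = 501.60 in aggregate.
Group total = 84 + 501.60 = 585.60.

585.60 dollars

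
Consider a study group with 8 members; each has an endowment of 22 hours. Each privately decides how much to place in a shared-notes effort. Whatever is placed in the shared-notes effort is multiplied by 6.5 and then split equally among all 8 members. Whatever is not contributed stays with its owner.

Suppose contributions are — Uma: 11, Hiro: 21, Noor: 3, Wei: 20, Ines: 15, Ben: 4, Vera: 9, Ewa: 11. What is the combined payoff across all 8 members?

Total contributed: 11 + 21 + 3 + 20 + 15 + 4 + 9 + 11 = 94; total kept: 8 × 22 − 94 = 82.
The shared-notes effort pays out 6.5 × 94 = 611.00 in aggregate.
Group total = 82 + 611.00 = 693.00.

693.00 hours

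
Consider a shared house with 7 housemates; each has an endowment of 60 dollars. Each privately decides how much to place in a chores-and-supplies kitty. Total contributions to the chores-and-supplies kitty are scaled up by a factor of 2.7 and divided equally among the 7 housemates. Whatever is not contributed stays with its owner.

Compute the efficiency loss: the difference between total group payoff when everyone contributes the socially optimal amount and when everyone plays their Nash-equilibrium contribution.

Each contributed unit returns 2.7/7 = 0.3857 to its contributor — below 1 — so contributing 0 is dominant for every player. At the Nash equilibrium everyone keeps their 60, and the group total is 7 × 60 = 420.
Each contributed unit returns 2.700 to the group as a whole (0.3857 to each of 7 players), which exceeds 1, so the social optimum is full contribution: group total = 2.700 × 420 = 1134.00.
Efficiency loss = 1134.00 − 420 = 714.00.

714.00 dollars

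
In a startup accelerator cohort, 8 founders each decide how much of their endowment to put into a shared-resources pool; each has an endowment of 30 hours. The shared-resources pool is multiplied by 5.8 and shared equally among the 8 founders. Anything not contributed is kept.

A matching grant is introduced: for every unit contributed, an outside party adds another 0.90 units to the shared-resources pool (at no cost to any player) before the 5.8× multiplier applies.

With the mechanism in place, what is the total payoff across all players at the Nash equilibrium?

With the mechanism, a contributed unit returns 5.8 × 1.90 / 8 = 1.3775 per unit of net cost to the contributor — now above 1 — so contributing fully is weakly dominant for every player.
So the Nash equilibrium is full contribution by all 8; the group earns 5.8 × 1.90 × 240 = 2644.80.

2644.80 hours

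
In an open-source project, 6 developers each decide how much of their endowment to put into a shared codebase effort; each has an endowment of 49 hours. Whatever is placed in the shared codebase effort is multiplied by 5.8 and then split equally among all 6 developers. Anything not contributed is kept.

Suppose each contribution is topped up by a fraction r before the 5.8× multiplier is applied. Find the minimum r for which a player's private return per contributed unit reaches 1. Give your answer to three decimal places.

0.034

With matching at rate r, one contributed unit becomes (1 + r) in the shared codebase effort and returns 5.8 × (1 + r) / 6 to the contributor.
Setting this equal to 1: 1 + r = 6/5.8 = 1.0345.
So the minimum matching rate is r = 1.0345 − 1 = 0.034.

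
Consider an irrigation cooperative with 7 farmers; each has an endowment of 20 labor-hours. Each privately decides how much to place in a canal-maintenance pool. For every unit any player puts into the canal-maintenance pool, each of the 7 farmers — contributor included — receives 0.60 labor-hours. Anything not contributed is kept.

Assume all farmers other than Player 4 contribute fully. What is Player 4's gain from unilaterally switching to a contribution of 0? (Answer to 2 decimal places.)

Switching from a contribution of 20 to 0 lets Player 4 keep an extra 20 labor-hours, but lowers the canal-maintenance pool by 20, which costs Player 4 their own share of that drop: 0.60 × 20 = 12.00.
Net gain = 20 − 12.00 = 8.00. The private return per contributed unit (0.60) is below 1, so free-riding is indeed the best response regardless of what the others do.

8.00 labor-hours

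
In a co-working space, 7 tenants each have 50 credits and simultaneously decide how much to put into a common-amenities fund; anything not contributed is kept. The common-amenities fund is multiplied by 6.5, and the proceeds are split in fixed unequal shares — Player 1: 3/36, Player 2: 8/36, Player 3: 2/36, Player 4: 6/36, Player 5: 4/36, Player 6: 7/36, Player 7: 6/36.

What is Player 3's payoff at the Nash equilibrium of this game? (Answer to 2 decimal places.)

122.22 credits

A player with share s gets back 6.5·s per unit contributed, so full contribution is dominant for anyone with s > 1/6.5 = 0.1538 and zero contribution is dominant for anyone below.
Player 2, Player 4, Player 6 and Player 7 are above the threshold, contributing 50 each; the remaining 3 contribute 0. Total contributed: 200.
Player 3 keeps 50 and receives 6.5 × 200 × 2/36 = 72.22 from the common-amenities fund, for a payoff of 122.22.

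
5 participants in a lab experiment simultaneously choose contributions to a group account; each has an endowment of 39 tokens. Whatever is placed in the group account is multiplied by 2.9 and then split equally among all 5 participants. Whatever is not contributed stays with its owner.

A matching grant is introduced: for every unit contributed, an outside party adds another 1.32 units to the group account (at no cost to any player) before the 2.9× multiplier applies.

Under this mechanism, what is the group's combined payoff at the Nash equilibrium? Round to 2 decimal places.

The effective private return per unit is now 2.9 × 2.32 / 5 = 1.3456 > 1, so every player's dominant strategy flips to full contribution.
So the Nash equilibrium is full contribution by all 5; the group earns 2.9 × 2.32 × 195 = 1311.96.

1311.96 tokens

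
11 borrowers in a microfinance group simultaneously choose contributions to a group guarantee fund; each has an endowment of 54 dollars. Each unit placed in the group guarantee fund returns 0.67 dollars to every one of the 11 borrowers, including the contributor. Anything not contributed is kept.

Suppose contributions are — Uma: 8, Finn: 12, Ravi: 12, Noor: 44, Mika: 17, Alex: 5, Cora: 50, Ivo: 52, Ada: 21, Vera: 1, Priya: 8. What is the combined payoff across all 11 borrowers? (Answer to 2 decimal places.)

2059.10 dollars

Total contributed: 8 + 12 + 12 + 44 + 17 + 5 + 50 + 52 + 21 + 1 + 8 = 230; total kept: 11 × 54 − 230 = 364.
The group guarantee fund pays out 0.67 × 11 × 230 = 1695.10 in aggregate.
Group total = 364 + 1695.10 = 2059.10.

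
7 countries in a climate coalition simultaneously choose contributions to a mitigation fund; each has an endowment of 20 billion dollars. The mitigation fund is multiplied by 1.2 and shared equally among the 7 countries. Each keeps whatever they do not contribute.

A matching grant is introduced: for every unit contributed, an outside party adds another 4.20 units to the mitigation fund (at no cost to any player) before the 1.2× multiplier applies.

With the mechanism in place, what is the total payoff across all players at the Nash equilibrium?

140.00 billion dollars

The effective private return is 1.2 × 5.20 / 7 = 0.8914, which is still under 1, so the mechanism doesn't change anyone's dominant strategy: zero contribution.
Everyone keeps their endowment and the group total is 7 × 20 = 140.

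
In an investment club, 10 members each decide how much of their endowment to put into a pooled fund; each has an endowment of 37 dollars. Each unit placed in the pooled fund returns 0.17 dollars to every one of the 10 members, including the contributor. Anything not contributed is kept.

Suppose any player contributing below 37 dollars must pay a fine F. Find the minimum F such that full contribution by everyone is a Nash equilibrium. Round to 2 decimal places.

Given the others contribute fully, the best deviation is to contribute 0 (any partial contribution still incurs the fine and gives up units whose private return 0.17 is below 1).
Deviating from 37 to 0 saves 37 dollars but forfeits the deviator's share of the drop in the pooled fund: 0.17 × 37 = 6.29.
So the deviation gain is 37 − 6.29 = 30.71, and the fine must be at least 30.71 dollars to wipe it out.

30.71 dollars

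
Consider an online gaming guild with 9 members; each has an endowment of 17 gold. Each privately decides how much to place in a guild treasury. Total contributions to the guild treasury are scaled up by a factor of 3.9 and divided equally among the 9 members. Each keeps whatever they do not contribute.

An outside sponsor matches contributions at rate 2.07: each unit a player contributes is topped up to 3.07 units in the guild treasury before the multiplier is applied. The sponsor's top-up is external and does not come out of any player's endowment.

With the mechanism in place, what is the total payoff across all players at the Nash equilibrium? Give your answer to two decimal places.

With the mechanism, a contributed unit returns 3.9 × 3.07 / 9 = 1.3303 per unit of net cost to the contributor — now above 1 — so contributing fully is weakly dominant for every player.
So the Nash equilibrium is full contribution by all 9; the group earns 3.9 × 3.07 × 153 = 1831.87.

1831.87 gold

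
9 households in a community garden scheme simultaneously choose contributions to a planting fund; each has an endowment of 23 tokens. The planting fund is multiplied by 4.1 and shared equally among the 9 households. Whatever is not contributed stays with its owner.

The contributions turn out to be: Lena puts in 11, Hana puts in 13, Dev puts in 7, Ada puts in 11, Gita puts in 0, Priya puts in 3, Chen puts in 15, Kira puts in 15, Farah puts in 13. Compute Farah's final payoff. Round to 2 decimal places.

50.09 tokens

Total contributed: 11 + 13 + 7 + 11 + 0 + 3 + 15 + 15 + 13 = 88.
Each receives 4.1 × 88 / 9 = 40.09 from the planting fund.
Farah keeps 23 − 13 = 10, so Farah's payoff is 10 + 40.09 = 50.09.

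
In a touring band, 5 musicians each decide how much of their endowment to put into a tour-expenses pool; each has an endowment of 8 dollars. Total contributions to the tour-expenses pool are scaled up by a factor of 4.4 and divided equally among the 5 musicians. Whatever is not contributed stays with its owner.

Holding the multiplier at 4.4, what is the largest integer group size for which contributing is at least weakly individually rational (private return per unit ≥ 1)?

Private return per unit is 4.4/(group size), which is ≥ 1 whenever the group size is ≤ 4.4.
The largest such integer is 4.

4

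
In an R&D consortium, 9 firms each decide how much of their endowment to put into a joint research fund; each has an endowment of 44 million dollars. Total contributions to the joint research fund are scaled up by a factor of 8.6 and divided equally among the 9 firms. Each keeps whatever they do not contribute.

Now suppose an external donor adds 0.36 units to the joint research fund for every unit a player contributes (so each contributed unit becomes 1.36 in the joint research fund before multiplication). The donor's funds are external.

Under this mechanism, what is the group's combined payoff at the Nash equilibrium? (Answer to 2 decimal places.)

4631.62 million dollars

The effective private return per unit is now 8.6 × 1.36 / 9 = 1.2996 > 1, so every player's dominant strategy flips to full contribution.
At the Nash equilibrium everyone contributes 44. Group total payoff = 8.6 × 1.36 × 396 = 4631.62.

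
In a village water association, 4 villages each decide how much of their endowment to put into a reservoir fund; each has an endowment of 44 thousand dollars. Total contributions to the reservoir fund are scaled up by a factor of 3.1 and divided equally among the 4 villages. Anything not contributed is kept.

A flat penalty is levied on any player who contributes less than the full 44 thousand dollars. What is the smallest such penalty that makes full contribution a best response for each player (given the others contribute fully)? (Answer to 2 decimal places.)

9.90 thousand dollars

Given the others contribute fully, the best deviation is to contribute 0 (any partial contribution still incurs the fine and gives up units whose private return 0.7750 is below 1).
Deviating from 44 to 0 saves 44 thousand dollars but forfeits the deviator's share of the drop in the reservoir fund: 3.1/4 × 44 = 34.10.
So the deviation gain is 44 − 34.10 = 9.90, and the fine must be at least 9.90 thousand dollars to wipe it out.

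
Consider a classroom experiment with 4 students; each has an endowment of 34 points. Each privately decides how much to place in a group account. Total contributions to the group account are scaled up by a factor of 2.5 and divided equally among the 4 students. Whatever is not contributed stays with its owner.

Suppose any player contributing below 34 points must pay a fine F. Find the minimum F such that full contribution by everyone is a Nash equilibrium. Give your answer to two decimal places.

12.75 points

Given the others contribute fully, the best deviation is to contribute 0 (any partial contribution still incurs the fine and gives up units whose private return 0.6250 is below 1).
Deviating from 34 to 0 saves 34 points but forfeits the deviator's share of the drop in the group account: 2.5/4 × 34 = 21.25.
So the deviation gain is 34 − 21.25 = 12.75, and the fine must be at least 12.75 points to wipe it out.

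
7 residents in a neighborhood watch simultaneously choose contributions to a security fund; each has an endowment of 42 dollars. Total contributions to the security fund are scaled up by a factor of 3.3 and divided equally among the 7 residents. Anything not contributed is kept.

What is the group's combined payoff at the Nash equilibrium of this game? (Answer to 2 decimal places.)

Each contributed unit returns 3.3/7 = 0.4714 to its contributor — below 1 — so contributing 0 is dominant for every player. At the Nash equilibrium everyone keeps their 42, and the group total is 7 × 42 = 294.

294.00 dollars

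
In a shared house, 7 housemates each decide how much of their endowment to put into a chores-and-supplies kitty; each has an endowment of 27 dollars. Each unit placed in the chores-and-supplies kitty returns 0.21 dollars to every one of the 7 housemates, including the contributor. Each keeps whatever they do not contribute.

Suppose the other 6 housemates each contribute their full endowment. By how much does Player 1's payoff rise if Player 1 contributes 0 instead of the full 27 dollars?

Switching from a contribution of 27 to 0 lets Player 1 keep an extra 27 dollars, but lowers the chores-and-supplies kitty by 27, which costs Player 1 their own share of that drop: 0.21 × 27 = 5.67.
Net gain = 27 − 5.67 = 21.33. The private return per contributed unit (0.21) is below 1, so free-riding is indeed the best response regardless of what the others do.

21.33 dollars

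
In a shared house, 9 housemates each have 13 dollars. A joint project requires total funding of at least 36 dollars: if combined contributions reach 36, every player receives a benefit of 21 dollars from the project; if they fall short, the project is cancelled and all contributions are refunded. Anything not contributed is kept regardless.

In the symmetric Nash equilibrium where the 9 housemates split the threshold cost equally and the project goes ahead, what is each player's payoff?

30 dollars

Equal share of the threshold: 36/9 = 4.
At this profile no one gains by cutting their contribution: any cut drops the total below 36, the project is cancelled, contributions are refunded, and the deviator ends with 13, which is less than 13 − 4 + 21 = 30. Contributing more than 4 just wastes the excess. So contributing exactly 4 is a best response.
Each player's payoff: 13 − 4 + 21 = 30.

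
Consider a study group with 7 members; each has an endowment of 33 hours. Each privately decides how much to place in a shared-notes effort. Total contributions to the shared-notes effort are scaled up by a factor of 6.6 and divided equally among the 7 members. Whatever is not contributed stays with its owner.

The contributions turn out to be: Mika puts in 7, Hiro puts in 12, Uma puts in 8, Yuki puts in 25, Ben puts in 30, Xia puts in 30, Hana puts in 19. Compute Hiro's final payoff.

144.51 hours

Total contributed: 7 + 12 + 8 + 25 + 30 + 30 + 19 = 131.
Each receives 6.6 × 131 / 7 = 123.51 from the shared-notes effort.
Hiro keeps 33 − 12 = 21, so Hiro's payoff is 21 + 123.51 = 144.51.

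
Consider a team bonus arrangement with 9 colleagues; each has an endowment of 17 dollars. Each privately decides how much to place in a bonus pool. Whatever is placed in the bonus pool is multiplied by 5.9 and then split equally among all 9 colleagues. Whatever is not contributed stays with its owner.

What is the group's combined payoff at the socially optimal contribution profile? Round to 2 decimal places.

902.70 dollars

Each contributed unit returns 5.900 to the group as a whole (0.6556 to each of 9 players), which exceeds 1, so the social optimum is full contribution: group total = 5.900 × 153 = 902.70.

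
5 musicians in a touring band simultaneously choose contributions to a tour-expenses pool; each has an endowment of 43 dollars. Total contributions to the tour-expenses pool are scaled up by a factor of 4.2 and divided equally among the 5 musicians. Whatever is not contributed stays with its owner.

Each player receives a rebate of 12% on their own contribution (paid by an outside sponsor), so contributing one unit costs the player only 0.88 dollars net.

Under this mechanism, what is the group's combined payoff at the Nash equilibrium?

215.00 dollars

Even with the mechanism, each unit contributed returns only (4.2/5) / 0.88 = 0.9545 per unit of net cost, so contributing nothing is still dominant.
Everyone keeps their endowment and the group total is 5 × 43 = 215.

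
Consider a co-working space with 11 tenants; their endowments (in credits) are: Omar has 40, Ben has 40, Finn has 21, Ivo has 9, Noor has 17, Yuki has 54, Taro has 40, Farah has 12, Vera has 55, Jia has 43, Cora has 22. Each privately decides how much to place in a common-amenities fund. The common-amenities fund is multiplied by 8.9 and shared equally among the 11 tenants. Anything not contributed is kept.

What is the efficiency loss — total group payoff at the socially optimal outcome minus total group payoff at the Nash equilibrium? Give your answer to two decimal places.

The private return per contributed unit is 8.9/11 = 0.8091 < 1 for every player regardless of endowment, so the Nash equilibrium is zero contribution and the group total is Σ E_j = 40 + 40 + 21 + 9 + 17 + 54 + 40 + 12 + 55 + 43 + 22 = 353.
Each contributed unit returns 8.900 to the group, so the social optimum is full contribution by everyone: group total = 8.900 × 353 = 3141.70.
Efficiency loss = (8.900 − 1) × 353 = 2788.70.

2788.70 credits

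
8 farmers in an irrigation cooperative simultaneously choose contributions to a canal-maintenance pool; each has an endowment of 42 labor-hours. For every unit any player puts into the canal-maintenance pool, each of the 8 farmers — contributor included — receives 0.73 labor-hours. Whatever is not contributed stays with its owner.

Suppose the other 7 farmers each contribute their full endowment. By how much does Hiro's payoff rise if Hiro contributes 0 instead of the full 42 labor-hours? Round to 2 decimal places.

11.34 labor-hours

Switching from a contribution of 42 to 0 lets Hiro keep an extra 42 labor-hours, but lowers the canal-maintenance pool by 42, which costs Hiro their own share of that drop: 0.73 × 42 = 30.66.
Net gain = 42 − 30.66 = 11.34. The private return per contributed unit (0.73) is below 1, so free-riding is indeed the best response regardless of what the others do.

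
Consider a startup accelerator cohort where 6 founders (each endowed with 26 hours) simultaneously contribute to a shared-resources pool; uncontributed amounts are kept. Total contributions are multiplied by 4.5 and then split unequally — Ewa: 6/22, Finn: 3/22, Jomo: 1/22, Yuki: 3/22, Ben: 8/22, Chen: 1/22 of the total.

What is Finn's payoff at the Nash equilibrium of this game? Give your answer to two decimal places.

57.91 hours

A player with share s gets back 4.5·s per unit contributed, so full contribution is dominant for anyone with s > 1/4.5 = 0.2222 and zero contribution is dominant for anyone below.
Ewa and Ben clear that bar, contributing 26 each; the remaining 4 contribute 0. Total contributed: 52.
Finn keeps 26 and receives 4.5 × 52 × 3/22 = 31.91 from the shared-resources pool, for a payoff of 57.91.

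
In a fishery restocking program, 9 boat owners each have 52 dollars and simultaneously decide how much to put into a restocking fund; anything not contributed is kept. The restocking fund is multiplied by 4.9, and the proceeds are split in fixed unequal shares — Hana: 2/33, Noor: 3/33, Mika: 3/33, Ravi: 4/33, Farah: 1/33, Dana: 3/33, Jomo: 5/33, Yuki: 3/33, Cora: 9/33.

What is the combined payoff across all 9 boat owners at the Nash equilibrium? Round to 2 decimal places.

For player j, contributing a unit is worthwhile iff 4.9 × (j's share) ≥ 1, i.e. iff j's share is at least 0.2041.
The only share above 0.2041 is Cora's 9/33, contributing 52; the remaining 8 contribute 0. Total contributed: 52.
The restocking fund pays out 4.9 × 52 = 254.80 in total (split across the unequal shares, but the aggregate is all that matters for the group sum).
The 8 free-riders keep 52 each, adding 416. Group total = 416 + 254.80 = 670.80.

670.80 dollars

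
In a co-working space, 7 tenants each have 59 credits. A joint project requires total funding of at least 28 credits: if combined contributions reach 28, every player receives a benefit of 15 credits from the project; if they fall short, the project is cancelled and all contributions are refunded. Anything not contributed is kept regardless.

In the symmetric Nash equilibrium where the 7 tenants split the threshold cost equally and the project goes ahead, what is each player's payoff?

70 credits

Equal share of the threshold: 28/7 = 4.
At this profile no one gains by cutting their contribution: any cut drops the total below 28, the project is cancelled, contributions are refunded, and the deviator ends with 59, which is less than 59 − 4 + 15 = 70. Contributing more than 4 just wastes the excess. So contributing exactly 4 is a best response.
Each player's payoff: 59 − 4 + 15 = 70.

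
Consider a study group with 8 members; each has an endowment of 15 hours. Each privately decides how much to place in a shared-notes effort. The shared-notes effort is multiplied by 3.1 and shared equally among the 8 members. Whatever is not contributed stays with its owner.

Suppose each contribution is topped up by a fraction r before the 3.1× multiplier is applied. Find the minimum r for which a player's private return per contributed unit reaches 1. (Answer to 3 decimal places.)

With matching at rate r, one contributed unit becomes (1 + r) in the shared-notes effort and returns 3.1 × (1 + r) / 8 to the contributor.
Setting this equal to 1: 1 + r = 8/3.1 = 2.5806.
So the minimum matching rate is r = 2.5806 − 1 = 1.581.

1.581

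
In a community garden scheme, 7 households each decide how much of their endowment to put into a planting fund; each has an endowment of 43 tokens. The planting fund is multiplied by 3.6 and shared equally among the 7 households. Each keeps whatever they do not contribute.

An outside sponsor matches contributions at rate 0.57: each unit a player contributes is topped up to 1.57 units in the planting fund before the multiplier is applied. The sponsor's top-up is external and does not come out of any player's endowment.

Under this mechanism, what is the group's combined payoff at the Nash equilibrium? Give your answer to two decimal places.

301.00 tokens

Even with the mechanism, each unit contributed returns only 3.6 × 1.57 / 7 = 0.8074 per unit of net cost, so contributing nothing is still dominant.
At the Nash equilibrium no one contributes; group total payoff = 7 × 43 = 301.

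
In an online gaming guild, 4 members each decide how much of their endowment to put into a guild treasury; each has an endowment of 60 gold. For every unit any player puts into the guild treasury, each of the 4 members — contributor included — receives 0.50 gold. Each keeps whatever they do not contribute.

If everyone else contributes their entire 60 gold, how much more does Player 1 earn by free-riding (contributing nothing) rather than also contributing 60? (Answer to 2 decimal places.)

30.00 gold

Switching from a contribution of 60 to 0 lets Player 1 keep an extra 60 gold, but lowers the guild treasury by 60, which costs Player 1 their own share of that drop: 0.50 × 60 = 30.00.
Net gain = 60 − 30.00 = 30.00. The private return per contributed unit (0.50) is below 1, so free-riding is indeed the best response regardless of what the others do.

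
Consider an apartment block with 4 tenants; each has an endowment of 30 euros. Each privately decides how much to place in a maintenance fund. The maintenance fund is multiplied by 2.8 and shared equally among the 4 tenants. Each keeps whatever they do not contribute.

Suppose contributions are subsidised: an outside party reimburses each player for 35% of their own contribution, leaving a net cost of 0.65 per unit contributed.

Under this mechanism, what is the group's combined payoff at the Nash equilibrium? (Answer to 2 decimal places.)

378.00 euros

With the mechanism, a contributed unit returns (2.8/4) / 0.65 = 1.0769 per unit of net cost to the contributor — now above 1 — so contributing fully is weakly dominant for every player.
So the Nash equilibrium is full contribution by all 4; the group earns 4 × (30 × 0.35 + 2.8 × 30) = 378.00.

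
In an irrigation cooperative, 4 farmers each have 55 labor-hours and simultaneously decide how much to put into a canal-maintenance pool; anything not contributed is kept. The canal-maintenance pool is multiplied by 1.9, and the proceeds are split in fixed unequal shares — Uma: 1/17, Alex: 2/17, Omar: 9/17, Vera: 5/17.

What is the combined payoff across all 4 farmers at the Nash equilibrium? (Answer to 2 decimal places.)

Player j's private return per contributed unit is 1.9 × (j's share). Contributing is weakly dominant for j when that share is at least 1/1.9 = 0.5263, and contributing 0 is dominant otherwise.
Only Omar (9/17) clears that bar, contributing 55; the remaining 3 contribute 0. Total contributed: 55.
The canal-maintenance pool pays out 1.9 × 55 = 104.50 in total (split across the unequal shares, but the aggregate is all that matters for the group sum).
The 3 free-riders keep 55 each, adding 165. Group total = 165 + 104.50 = 269.50.

269.50 labor-hours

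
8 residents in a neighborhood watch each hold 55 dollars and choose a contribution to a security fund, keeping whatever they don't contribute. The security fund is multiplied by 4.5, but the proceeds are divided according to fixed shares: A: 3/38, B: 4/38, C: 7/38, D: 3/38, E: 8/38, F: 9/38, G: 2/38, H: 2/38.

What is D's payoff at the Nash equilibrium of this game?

For player j, contributing a unit is worthwhile iff 4.5 × (j's share) ≥ 1, i.e. iff j's share is at least 0.2222.
The only share above 0.2222 is F's 9/38, contributing 55; the remaining 7 contribute 0. Total contributed: 55.
D keeps 55 and receives 4.5 × 55 × 3/38 = 19.54 from the security fund, for a payoff of 74.54.

74.54 dollars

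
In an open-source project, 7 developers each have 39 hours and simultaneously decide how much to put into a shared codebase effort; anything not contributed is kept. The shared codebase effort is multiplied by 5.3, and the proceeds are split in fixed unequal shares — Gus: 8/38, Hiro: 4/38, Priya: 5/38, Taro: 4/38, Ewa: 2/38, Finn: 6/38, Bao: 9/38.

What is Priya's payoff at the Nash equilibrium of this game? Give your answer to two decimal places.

93.39 hours

Player j's private return per contributed unit is 5.3 × (j's share). Contributing is weakly dominant for j when that share is at least 1/5.3 = 0.1887, and contributing 0 is dominant otherwise.
Gus and Bao clear that bar, contributing 39 each; the remaining 5 contribute 0. Total contributed: 78.
Priya keeps 39 and receives 5.3 × 78 × 5/38 = 54.39 from the shared codebase effort, for a payoff of 93.39.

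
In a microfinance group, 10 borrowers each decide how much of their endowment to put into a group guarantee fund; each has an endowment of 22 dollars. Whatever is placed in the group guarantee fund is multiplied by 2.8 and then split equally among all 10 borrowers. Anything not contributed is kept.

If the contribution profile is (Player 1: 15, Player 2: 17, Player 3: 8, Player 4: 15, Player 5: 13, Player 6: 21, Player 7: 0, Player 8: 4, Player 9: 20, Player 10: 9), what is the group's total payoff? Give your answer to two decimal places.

Total contributed: 15 + 17 + 8 + 15 + 13 + 21 + 0 + 4 + 20 + 9 = 122; total kept: 10 × 22 − 122 = 98.
The group guarantee fund pays out 2.8 × 122 = 341.60 in aggregate.
Group total = 98 + 341.60 = 439.60.

439.60 dollars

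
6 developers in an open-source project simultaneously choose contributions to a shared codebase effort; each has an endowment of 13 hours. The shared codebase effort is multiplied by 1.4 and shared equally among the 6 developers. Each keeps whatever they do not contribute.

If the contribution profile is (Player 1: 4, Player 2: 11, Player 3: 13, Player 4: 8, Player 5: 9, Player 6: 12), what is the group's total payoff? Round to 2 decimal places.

100.80 hours

Total contributed: 4 + 11 + 13 + 8 + 9 + 12 = 57; total kept: 6 × 13 − 57 = 21.
The shared codebase effort pays out 1.4 × 57 = 79.80 in aggregate.
Group total = 21 + 79.80 = 100.80.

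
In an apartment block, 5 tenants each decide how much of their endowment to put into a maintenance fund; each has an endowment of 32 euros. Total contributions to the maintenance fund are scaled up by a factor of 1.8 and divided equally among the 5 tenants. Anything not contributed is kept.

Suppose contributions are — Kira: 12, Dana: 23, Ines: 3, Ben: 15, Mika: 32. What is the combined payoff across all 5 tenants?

Total contributed: 12 + 23 + 3 + 15 + 32 = 85; total kept: 5 × 32 − 85 = 75.
The maintenance fund pays out 1.8 × 85 = 153.00 in aggregate.
Group total = 75 + 153.00 = 228.00.

228.00 euros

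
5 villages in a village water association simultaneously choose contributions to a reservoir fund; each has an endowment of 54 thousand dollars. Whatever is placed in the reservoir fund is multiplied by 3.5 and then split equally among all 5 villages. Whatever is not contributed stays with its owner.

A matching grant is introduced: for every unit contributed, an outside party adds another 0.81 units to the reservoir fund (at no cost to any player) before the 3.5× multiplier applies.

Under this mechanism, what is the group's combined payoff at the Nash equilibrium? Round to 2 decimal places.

The effective private return per unit is now 3.5 × 1.81 / 5 = 1.2670 > 1, so every player's dominant strategy flips to full contribution.
At the Nash equilibrium everyone contributes 54. Group total payoff = 3.5 × 1.81 × 270 = 1710.45.

1710.45 thousand dollars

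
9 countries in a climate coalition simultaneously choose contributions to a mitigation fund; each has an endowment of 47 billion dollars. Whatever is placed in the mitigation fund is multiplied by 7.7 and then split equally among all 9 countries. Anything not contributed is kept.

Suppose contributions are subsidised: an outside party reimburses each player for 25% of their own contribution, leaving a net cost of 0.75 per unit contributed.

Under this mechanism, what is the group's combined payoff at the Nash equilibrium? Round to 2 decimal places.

The effective private return per unit is now (7.7/9) / 0.75 = 1.1407 > 1, so every player's dominant strategy flips to full contribution.
At the Nash equilibrium everyone contributes 47. Group total payoff = 9 × (47 × 0.25 + 7.7 × 47) = 3362.85.

3362.85 billion dollars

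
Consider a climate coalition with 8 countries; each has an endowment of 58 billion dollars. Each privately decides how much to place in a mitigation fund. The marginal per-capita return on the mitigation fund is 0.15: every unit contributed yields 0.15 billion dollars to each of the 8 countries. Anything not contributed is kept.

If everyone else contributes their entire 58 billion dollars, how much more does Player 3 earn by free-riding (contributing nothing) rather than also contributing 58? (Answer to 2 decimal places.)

49.30 billion dollars

Switching from a contribution of 58 to 0 lets Player 3 keep an extra 58 billion dollars, but lowers the mitigation fund by 58, which costs Player 3 their own share of that drop: 0.15 × 58 = 8.70.
Net gain = 58 − 8.70 = 49.30. The private return per contributed unit (0.15) is below 1, so free-riding is indeed the best response regardless of what the others do.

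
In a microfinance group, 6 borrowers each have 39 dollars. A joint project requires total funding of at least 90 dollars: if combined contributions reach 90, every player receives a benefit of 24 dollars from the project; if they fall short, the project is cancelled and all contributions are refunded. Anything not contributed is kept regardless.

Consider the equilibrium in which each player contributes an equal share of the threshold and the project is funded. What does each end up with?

Equal share of the threshold: 90/6 = 15.
At this profile no one gains by cutting their contribution: any cut drops the total below 90, the project is cancelled, contributions are refunded, and the deviator ends with 39, which is less than 39 − 15 + 24 = 48. Contributing more than 15 just wastes the excess. So contributing exactly 15 is a best response.
Each player's payoff: 39 − 15 + 24 = 48.

48 dollars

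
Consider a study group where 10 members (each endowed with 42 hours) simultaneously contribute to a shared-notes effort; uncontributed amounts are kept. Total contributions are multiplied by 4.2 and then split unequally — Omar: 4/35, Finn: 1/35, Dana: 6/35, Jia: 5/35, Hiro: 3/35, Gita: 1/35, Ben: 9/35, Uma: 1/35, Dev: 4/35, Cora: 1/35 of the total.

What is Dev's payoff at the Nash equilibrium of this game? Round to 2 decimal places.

62.16 hours

For player j, contributing a unit is worthwhile iff 4.2 × (j's share) ≥ 1, i.e. iff j's share is at least 0.2381.
Only Ben (9/35) clears that bar, contributing 42; the remaining 9 contribute 0. Total contributed: 42.
Dev keeps 42 and receives 4.2 × 42 × 4/35 = 20.16 from the shared-notes effort, for a payoff of 62.16.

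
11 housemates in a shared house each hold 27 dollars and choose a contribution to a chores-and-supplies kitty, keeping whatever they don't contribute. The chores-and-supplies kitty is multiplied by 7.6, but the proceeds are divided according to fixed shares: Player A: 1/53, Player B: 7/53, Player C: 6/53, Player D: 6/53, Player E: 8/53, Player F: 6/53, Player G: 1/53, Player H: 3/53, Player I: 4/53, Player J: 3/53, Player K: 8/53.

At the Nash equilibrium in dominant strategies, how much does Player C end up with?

96.69 dollars

Each unit j contributes comes back to j as 7.6 × (j's share), so j prefers to contribute only if that share exceeds 1/7.6 = 0.1316; otherwise keeping the unit dominates.
The shares above 0.1316 belong to Player B, Player E and Player K, contributing 27 each; the remaining 8 contribute 0. Total contributed: 81.
Player C keeps 27 and receives 7.6 × 81 × 6/53 = 69.69 from the chores-and-supplies kitty, for a payoff of 96.69.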